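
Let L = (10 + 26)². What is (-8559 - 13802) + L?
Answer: -21065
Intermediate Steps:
L = 1296 (L = 36² = 1296)
(-8559 - 13802) + L = (-8559 - 13802) + 1296 = -22361 + 1296 = -21065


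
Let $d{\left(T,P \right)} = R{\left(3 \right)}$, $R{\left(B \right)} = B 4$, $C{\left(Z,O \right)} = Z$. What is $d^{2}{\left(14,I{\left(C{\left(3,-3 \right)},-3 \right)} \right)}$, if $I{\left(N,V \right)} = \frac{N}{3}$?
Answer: $144$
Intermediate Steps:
$I{\left(N,V \right)} = \frac{N}{3}$ ($I{\left(N,V \right)} = N \frac{1}{3} = \frac{N}{3}$)
$R{\left(B \right)} = 4 B$
$d{\left(T,P \right)} = 12$ ($d{\left(T,P \right)} = 4 \cdot 3 = 12$)
$d^{2}{\left(14,I{\left(C{\left(3,-3 \right)},-3 \right)} \right)} = 12^{2} = 144$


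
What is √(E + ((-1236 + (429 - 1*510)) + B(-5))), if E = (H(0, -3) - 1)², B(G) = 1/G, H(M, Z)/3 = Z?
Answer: I*√30430/5 ≈ 34.888*I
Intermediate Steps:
H(M, Z) = 3*Z
E = 100 (E = (3*(-3) - 1)² = (-9 - 1)² = (-10)² = 100)
√(E + ((-1236 + (429 - 1*510)) + B(-5))) = √(100 + ((-1236 + (429 - 1*510)) + 1/(-5))) = √(100 + ((-1236 + (429 - 510)) - ⅕)) = √(100 + ((-1236 - 81) - ⅕)) = √(100 + (-1317 - ⅕)) = √(100 - 6586/5) = √(-6086/5) = I*√30430/5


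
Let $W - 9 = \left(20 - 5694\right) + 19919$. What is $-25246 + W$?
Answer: $-10992$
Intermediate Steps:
$W = 14254$ ($W = 9 + \left(\left(20 - 5694\right) + 19919\right) = 9 + \left(-5674 + 19919\right) = 9 + 14245 = 14254$)
$-25246 + W = -25246 + 14254 = -10992$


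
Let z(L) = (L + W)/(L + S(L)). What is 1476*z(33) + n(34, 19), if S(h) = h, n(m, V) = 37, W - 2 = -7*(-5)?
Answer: 17627/11 ≈ 1602.5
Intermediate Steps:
W = 37 (W = 2 - 7*(-5) = 2 + 35 = 37)
z(L) = (37 + L)/(2*L) (z(L) = (L + 37)/(L + L) = (37 + L)/((2*L)) = (37 + L)*(1/(2*L)) = (37 + L)/(2*L))
1476*z(33) + n(34, 19) = 1476*((½)*(37 + 33)/33) + 37 = 1476*((½)*(1/33)*70) + 37 = 1476*(35/33) + 37 = 17220/11 + 37 = 17627/11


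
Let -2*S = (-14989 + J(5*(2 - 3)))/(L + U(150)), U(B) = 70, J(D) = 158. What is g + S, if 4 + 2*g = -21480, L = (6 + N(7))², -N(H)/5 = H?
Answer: -19557093/1822 ≈ -10734.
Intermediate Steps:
N(H) = -5*H
L = 841 (L = (6 - 5*7)² = (6 - 35)² = (-29)² = 841)
S = 14831/1822 (S = -(-14989 + 158)/(2*(841 + 70)) = -(-14831)/(2*911) = -½*(-14831/911) = 14831/1822 ≈ 8.1400)
g = -10742 (g = -2 + (½)*(-21480) = -2 - 10740 = -10742)
g + S = -10742 + 14831/1822 = -19557093/1822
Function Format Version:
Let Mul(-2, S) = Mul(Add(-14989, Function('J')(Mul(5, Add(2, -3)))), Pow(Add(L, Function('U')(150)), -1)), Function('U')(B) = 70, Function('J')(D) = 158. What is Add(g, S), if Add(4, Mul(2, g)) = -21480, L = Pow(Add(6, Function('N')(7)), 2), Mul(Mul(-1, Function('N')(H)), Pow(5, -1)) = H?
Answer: Rational(-19557093, 1822) ≈ -10734.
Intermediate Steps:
Function('N')(H) = Mul(-5, H)
L = 841 (L = Pow(Add(6, Mul(-5, 7)), 2) = Pow(Add(6, -35), 2) = Pow(-29, 2) = 841)
S = Rational(14831, 1822) (S = Mul(Rational(-1, 2), Mul(Add(-14989, 158), Pow(Add(841, 70), -1))) = Mul(Rational(-1, 2), Mul(-14831, Pow(911, -1))) = Mul(Rational(-1, 2), Mul(-14831, Rational(1, 911))) = Mul(Rational(-1, 2), Rational(-14831, 911)) = Rational(14831, 1822) ≈ 8.1400)
g = -10742 (g = Add(-2, Mul(Rational(1, 2), -21480)) = Add(-2, -10740) = -10742)
Add(g, S) = Add(-10742, Rational(14831, 1822)) = Rational(-19557093, 1822)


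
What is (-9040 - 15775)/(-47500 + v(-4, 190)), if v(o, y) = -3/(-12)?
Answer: 99260/189999 ≈ 0.52242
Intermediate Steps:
v(o, y) = ¼ (v(o, y) = -3*(-1/12) = ¼)
(-9040 - 15775)/(-47500 + v(-4, 190)) = (-9040 - 15775)/(-47500 + ¼) = -24815/(-189999/4) = -24815*(-4/189999) = 99260/189999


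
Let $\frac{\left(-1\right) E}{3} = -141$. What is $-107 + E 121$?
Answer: $51076$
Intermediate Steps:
$E = 423$ ($E = \left(-3\right) \left(-141\right) = 423$)
$-107 + E 121 = -107 + 423 \cdot 121 = -107 + 51183 = 51076$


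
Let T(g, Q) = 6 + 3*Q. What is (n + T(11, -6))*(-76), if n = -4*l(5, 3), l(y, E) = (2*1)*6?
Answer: 4560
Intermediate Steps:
l(y, E) = 12 (l(y, E) = 2*6 = 12)
n = -48 (n = -4*12 = -48)
(n + T(11, -6))*(-76) = (-48 + (6 + 3*(-6)))*(-76) = (-48 + (6 - 18))*(-76) = (-48 - 12)*(-76) = -60*(-76) = 4560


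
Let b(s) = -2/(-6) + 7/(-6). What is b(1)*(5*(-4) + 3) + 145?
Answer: 955/6 ≈ 159.17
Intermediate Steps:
b(s) = -5/6 (b(s) = -2*(-1/6) + 7*(-1/6) = 1/3 - 7/6 = -5/6)
b(1)*(5*(-4) + 3) + 145 = -5*(5*(-4) + 3)/6 + 145 = -5*(-20 + 3)/6 + 145 = -5/6*(-17) + 145 = 85/6 + 145 = 955/6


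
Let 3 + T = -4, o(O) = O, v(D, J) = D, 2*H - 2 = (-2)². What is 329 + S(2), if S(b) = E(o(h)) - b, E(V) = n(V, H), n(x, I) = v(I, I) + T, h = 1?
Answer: 323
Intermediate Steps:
H = 3 (H = 1 + (½)*(-2)² = 1 + (½)*4 = 1 + 2 = 3)
T = -7 (T = -3 - 4 = -7)
n(x, I) = -7 + I (n(x, I) = I - 7 = -7 + I)
E(V) = -4 (E(V) = -7 + 3 = -4)
S(b) = -4 - b
329 + S(2) = 329 + (-4 - 1*2) = 329 + (-4 - 2) = 329 - 6 = 323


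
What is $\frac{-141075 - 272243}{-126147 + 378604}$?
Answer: $- \frac{413318}{252457} \approx -1.6372$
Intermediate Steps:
$\frac{-141075 - 272243}{-126147 + 378604} = - \frac{413318}{252457}$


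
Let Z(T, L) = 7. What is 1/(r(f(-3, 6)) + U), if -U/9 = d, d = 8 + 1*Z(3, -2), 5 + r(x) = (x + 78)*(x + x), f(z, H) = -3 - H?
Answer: -1/1382 ≈ -0.00072359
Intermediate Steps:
r(x) = -5 + 2*x*(78 + x) (r(x) = -5 + (x + 78)*(x + x) = -5 + (78 + x)*(2*x) = -5 + 2*x*(78 + x))
d = 15 (d = 8 + 1*7 = 8 + 7 = 15)
U = -135 (U = -9*15 = -135)
1/(r(f(-3, 6)) + U) = 1/((-5 + 2*(-3 - 1*6)² + 156*(-3 - 1*6)) - 135) = 1/((-5 + 2*(-3 - 6)² + 156*(-3 - 6)) - 135) = 1/((-5 + 2*(-9)² + 156*(-9)) - 135) = 1/((-5 + 2*81 - 1404) - 135) = 1/((-5 + 162 - 1404) - 135) = 1/(-1247 - 135) = 1/(-1382) = -1/1382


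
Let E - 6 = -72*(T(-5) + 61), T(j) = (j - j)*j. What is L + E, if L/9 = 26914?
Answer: 237840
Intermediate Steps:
T(j) = 0 (T(j) = 0*j = 0)
E = -4386 (E = 6 - 72*(0 + 61) = 6 - 72*61 = 6 - 4392 = -4386)
L = 242226 (L = 9*26914 = 242226)
L + E = 242226 - 4386 = 237840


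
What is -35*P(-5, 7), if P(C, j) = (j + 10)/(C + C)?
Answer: 119/2 ≈ 59.500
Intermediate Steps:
P(C, j) = (10 + j)/(2*C) (P(C, j) = (10 + j)/((2*C)) = (10 + j)*(1/(2*C)) = (10 + j)/(2*C))
-35*P(-5, 7) = -35*(10 + 7)/(2*(-5)) = -35*(-1)*17/(2*5) = -35*(-17/10) = 119/2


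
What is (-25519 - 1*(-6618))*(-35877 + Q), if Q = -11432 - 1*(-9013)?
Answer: 723832696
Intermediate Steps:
Q = -2419 (Q = -11432 + 9013 = -2419)
(-25519 - 1*(-6618))*(-35877 + Q) = (-25519 - 1*(-6618))*(-35877 - 2419) = (-25519 + 6618)*(-38296) = -18901*(-38296) = 723832696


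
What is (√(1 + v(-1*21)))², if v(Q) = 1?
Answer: 2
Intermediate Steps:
(√(1 + v(-1*21)))² = (√(1 + 1))² = (√2)² = 2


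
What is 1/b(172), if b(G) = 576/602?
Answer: 301/288 ≈ 1.0451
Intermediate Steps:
b(G) = 288/301 (b(G) = 576*(1/602) = 288/301)
1/b(172) = 1/(288/301) = 301/288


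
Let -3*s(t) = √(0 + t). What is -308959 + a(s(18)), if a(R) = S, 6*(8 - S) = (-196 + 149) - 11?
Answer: -926824/3 ≈ -3.0894e+5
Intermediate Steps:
s(t) = -√t/3 (s(t) = -√(0 + t)/3 = -√t/3)
S = 53/3 (S = 8 - ((-196 + 149) - 11)/6 = 8 - (-47 - 11)/6 = 8 - ⅙*(-58) = 8 + 29/3 = 53/3 ≈ 17.667)
a(R) = 53/3
-308959 + a(s(18)) = -308959 + 53/3 = -926824/3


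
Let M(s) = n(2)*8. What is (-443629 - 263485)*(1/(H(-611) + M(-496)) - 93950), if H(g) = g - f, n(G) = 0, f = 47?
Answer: 21856575892257/329 ≈ 6.6433e+10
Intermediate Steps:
M(s) = 0 (M(s) = 0*8 = 0)
H(g) = -47 + g (H(g) = g - 1*47 = g - 47 = -47 + g)
(-443629 - 263485)*(1/(H(-611) + M(-496)) - 93950) = (-443629 - 263485)*(1/((-47 - 611) + 0) - 93950) = -707114*(1/(-658 + 0) - 93950) = -707114*(1/(-658) - 93950) = -707114*(-1/658 - 93950) = -707114*(-61819101/658) = 21856575892257/329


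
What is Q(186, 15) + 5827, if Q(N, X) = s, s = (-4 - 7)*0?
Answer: 5827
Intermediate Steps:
s = 0 (s = -11*0 = 0)
Q(N, X) = 0
Q(186, 15) + 5827 = 0 + 5827 = 5827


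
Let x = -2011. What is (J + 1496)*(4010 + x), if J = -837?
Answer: 1317341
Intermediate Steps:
(J + 1496)*(4010 + x) = (-837 + 1496)*(4010 - 2011) = 659*1999 = 1317341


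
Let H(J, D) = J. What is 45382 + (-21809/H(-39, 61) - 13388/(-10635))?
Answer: 2117258453/46085 ≈ 45942.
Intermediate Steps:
45382 + (-21809/H(-39, 61) - 13388/(-10635)) = 45382 + (-21809/(-39) - 13388/(-10635)) = 45382 + (-21809*(-1/39) - 13388*(-1/10635)) = 45382 + (21809/39 + 13388/10635) = 45382 + 25828983/46085 = 2117258453/46085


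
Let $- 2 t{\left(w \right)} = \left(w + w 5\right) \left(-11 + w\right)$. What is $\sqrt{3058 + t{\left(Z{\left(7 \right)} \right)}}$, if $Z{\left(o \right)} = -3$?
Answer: $2 \sqrt{733} \approx 54.148$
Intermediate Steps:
$t{\left(w \right)} = - 3 w \left(-11 + w\right)$ ($t{\left(w \right)} = - \frac{\left(w + w 5\right) \left(-11 + w\right)}{2} = - \frac{\left(w + 5 w\right) \left(-11 + w\right)}{2} = - \frac{6 w \left(-11 + w\right)}{2} = - 3 w \left(-11 + w\right)$)
$\sqrt{3058 + t{\left(Z{\left(7 \right)} \right)}} = \sqrt{3058 + 3 \left(-3\right) \left(11 - -3\right)} = \sqrt{3058 + 3 \left(-3\right) \left(11 + 3\right)} = \sqrt{3058 + 3 \left(-3\right) 14} = \sqrt{3058 - 126} = \sqrt{2932} = 2 \sqrt{733}$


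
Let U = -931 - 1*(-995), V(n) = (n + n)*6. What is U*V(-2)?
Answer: -1536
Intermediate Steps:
V(n) = 12*n (V(n) = (2*n)*6 = 12*n)
U = 64 (U = -931 + 995 = 64)
U*V(-2) = 64*(12*(-2)) = 64*(-24) = -1536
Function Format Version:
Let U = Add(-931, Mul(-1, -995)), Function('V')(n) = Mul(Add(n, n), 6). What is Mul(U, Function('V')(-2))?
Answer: -1536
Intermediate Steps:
Function('V')(n) = Mul(12, n) (Function('V')(n) = Mul(Mul(2, n), 6) = Mul(12, n))
U = 64 (U = Add(-931, 995) = 64)
Mul(U, Function('V')(-2)) = Mul(64, Mul(12, -2)) = Mul(64, -24) = -1536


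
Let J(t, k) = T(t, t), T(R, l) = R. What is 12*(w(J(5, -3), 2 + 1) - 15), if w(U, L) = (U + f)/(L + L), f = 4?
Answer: -162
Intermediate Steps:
J(t, k) = t
w(U, L) = (4 + U)/(2*L) (w(U, L) = (U + 4)/(L + L) = (4 + U)/((2*L)) = (4 + U)*(1/(2*L)) = (4 + U)/(2*L))
12*(w(J(5, -3), 2 + 1) - 15) = 12*((4 + 5)/(2*(2 + 1)) - 15) = 12*((½)*9/3 - 15) = 12*((½)*(⅓)*9 - 15) = 12*(3/2 - 15) = 12*(-27/2) = -162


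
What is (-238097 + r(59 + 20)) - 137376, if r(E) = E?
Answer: -375394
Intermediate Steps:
(-238097 + r(59 + 20)) - 137376 = (-238097 + (59 + 20)) - 137376 = (-238097 + 79) - 137376 = -238018 - 137376 = -375394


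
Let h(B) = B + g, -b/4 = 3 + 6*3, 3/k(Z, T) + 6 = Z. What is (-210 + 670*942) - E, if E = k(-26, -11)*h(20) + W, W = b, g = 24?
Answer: 5048145/8 ≈ 6.3102e+5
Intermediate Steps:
k(Z, T) = 3/(-6 + Z)
b = -84 (b = -4*(3 + 6*3) = -4*(3 + 18) = -4*21 = -84)
W = -84
h(B) = 24 + B (h(B) = B + 24 = 24 + B)
E = -705/8 (E = (3/(-6 - 26))*(24 + 20) - 84 = (3/(-32))*44 - 84 = (3*(-1/32))*44 - 84 = -3/32*44 - 84 = -33/8 - 84 = -705/8 ≈ -88.125)
(-210 + 670*942) - E = (-210 + 670*942) - 1*(-705/8) = (-210 + 631140) + 705/8 = 630930 + 705/8 = 5048145/8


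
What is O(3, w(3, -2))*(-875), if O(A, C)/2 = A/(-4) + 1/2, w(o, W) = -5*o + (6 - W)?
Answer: 875/2 ≈ 437.50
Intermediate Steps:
w(o, W) = 6 - W - 5*o
O(A, C) = 1 - A/2 (O(A, C) = 2*(A/(-4) + 1/2) = 2*(A*(-1/4) + 1*(1/2)) = 2*(-A/4 + 1/2) = 2*(1/2 - A/4) = 1 - A/2)
O(3, w(3, -2))*(-875) = (1 - 1/2*3)*(-875) = (1 - 3/2)*(-875) = -1/2*(-875) = 875/2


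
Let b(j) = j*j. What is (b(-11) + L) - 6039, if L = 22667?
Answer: 16749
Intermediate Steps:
b(j) = j²
(b(-11) + L) - 6039 = ((-11)² + 22667) - 6039 = (121 + 22667) - 6039 = 22788 - 6039 = 16749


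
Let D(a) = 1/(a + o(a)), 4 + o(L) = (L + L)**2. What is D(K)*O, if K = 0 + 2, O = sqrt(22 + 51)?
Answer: sqrt(73)/14 ≈ 0.61029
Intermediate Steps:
o(L) = -4 + 4*L**2 (o(L) = -4 + (L + L)**2 = -4 + (2*L)**2 = -4 + 4*L**2)
O = sqrt(73) ≈ 8.5440
K = 2
D(a) = 1/(-4 + a + 4*a**2) (D(a) = 1/(a + (-4 + 4*a**2)) = 1/(-4 + a + 4*a**2))
D(K)*O = sqrt(73)/(-4 + 2 + 4*2**2) = sqrt(73)/(-4 + 2 + 4*4) = sqrt(73)/(-4 + 2 + 16) = sqrt(73)/14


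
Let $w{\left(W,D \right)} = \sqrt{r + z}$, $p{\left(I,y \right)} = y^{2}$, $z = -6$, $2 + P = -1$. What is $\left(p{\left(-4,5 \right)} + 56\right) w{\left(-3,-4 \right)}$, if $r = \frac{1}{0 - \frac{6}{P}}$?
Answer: $\frac{81 i \sqrt{22}}{2} \approx 189.96 i$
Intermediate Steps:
$P = -3$ ($P = -2 - 1 = -3$)
$r = \frac{1}{2}$ ($r = \frac{1}{0 - \frac{6}{-3}} = \frac{1}{0 - -2} = \frac{1}{0 + 2} = \frac{1}{2} \approx 0.5$)
$w{\left(W,D \right)} = \frac{i \sqrt{22}}{2}$ ($w{\left(W,D \right)} = \sqrt{\frac{1}{2} - 6} = \sqrt{- \frac{11}{2}} = \frac{i \sqrt{22}}{2}$)
$\left(p{\left(-4,5 \right)} + 56\right) w{\left(-3,-4 \right)} = \left(5^{2} + 56\right) \frac{i \sqrt{22}}{2} = \left(25 + 56\right) \frac{i \sqrt{22}}{2} = 81 \frac{i \sqrt{22}}{2} = \frac{81 i \sqrt{22}}{2}$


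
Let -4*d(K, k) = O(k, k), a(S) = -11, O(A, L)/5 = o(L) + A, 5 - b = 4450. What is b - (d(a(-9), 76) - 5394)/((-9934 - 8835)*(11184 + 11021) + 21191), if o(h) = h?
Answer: -926214551807/208372227 ≈ -4445.0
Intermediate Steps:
b = -4445 (b = 5 - 1*4450 = 5 - 4450 = -4445)
O(A, L) = 5*A + 5*L (O(A, L) = 5*(L + A) = 5*(A + L) = 5*A + 5*L)
d(K, k) = -5*k/2 (d(K, k) = -(5*k + 5*k)/4 = -5*k/2)
b - (d(a(-9), 76) - 5394)/((-9934 - 8835)*(11184 + 11021) + 21191) = -4445 - (-5/2*76 - 5394)/((-9934 - 8835)*(11184 + 11021) + 21191) = -4445 - (-190 - 5394)/(-18769*22205 + 21191) = -4445 - (-5584)/(-416765645 + 21191) = -4445 - (-5584)/(-416744454) = -4445 - (-5584)*(-1)/416744454 = -4445 - 1*2792/208372227 = -4445 - 2792/208372227 = -926214551807/208372227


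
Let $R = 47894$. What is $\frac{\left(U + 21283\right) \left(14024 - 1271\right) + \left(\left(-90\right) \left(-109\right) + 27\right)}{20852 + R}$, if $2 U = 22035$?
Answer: $\frac{823876227}{137492} \approx 5992.2$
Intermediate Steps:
$U = \frac{22035}{2}$ ($U = \frac{1}{2} \cdot 22035 = \frac{22035}{2} \approx 11018.0$)
$\frac{\left(U + 21283\right) \left(14024 - 1271\right) + \left(\left(-90\right) \left(-109\right) + 27\right)}{20852 + R} = \frac{\left(\frac{22035}{2} + 21283\right) \left(14024 - 1271\right) + \left(\left(-90\right) \left(-109\right) + 27\right)}{20852 + 47894} = \frac{\frac{64601}{2} \cdot 12753 + \left(9810 + 27\right)}{68746} = \left(\frac{823856553}{2} + 9837\right) \frac{1}{68746} = \frac{823876227}{2} \cdot \frac{1}{68746} = \frac{823876227}{137492}$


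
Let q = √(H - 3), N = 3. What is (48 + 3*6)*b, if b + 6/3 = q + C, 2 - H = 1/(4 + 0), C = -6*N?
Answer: -1320 + 33*I*√5 ≈ -1320.0 + 73.79*I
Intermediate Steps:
C = -18 (C = -6*3 = -18)
H = 7/4 (H = 2 - 1/(4 + 0) = 2 - 1/4 = 2 - 1*¼ = 2 - ¼ = 7/4 ≈ 1.7500)
q = I*√5/2 (q = √(7/4 - 3) = √(-5/4) = I*√5/2 ≈ 1.118*I)
b = -20 + I*√5/2 (b = -2 + (I*√5/2 - 18) = -2 + (-18 + I*√5/2) = -20 + I*√5/2 ≈ -20.0 + 1.118*I)
(48 + 3*6)*b = (48 + 3*6)*(-20 + I*√5/2) = (48 + 18)*(-20 + I*√5/2) = 66*(-20 + I*√5/2) = -1320 + 33*I*√5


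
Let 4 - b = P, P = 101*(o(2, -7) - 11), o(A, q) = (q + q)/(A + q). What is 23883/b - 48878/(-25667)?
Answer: 57340459/1873691 ≈ 30.603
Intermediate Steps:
o(A, q) = 2*q/(A + q) (o(A, q) = (2*q)/(A + q) = 2*q/(A + q))
P = -4141/5 (P = 101*(2*(-7)/(2 - 7) - 11) = 101*(2*(-7)/(-5) - 11) = 101*(2*(-7)*(-⅕) - 11) = 101*(14/5 - 11) = 101*(-41/5) = -4141/5 ≈ -828.20)
b = 4161/5 (b = 4 - 1*(-4141/5) = 4 + 4141/5 = 4161/5 ≈ 832.20)
23883/b - 48878/(-25667) = 23883/(4161/5) - 48878/(-25667) = 23883*(5/4161) - 48878*(-1/25667) = 2095/73 + 48878/25667 = 57340459/1873691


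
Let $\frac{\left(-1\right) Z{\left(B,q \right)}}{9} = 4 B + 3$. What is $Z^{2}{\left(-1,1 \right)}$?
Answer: $81$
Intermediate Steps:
$Z{\left(B,q \right)} = -27 - 36 B$ ($Z{\left(B,q \right)} = - 9 \left(4 B + 3\right) = - 9 \left(3 + 4 B\right) = -27 - 36 B$)
$Z^{2}{\left(-1,1 \right)} = \left(-27 - -36\right)^{2} = \left(-27 + 36\right)^{2} = 9^{2} = 81$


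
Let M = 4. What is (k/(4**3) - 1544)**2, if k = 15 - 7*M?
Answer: 9767171241/4096 ≈ 2.3846e+6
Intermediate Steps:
k = -13 (k = 15 - 7*4 = 15 - 28 = -13)
(k/(4**3) - 1544)**2 = (-13/(4**3) - 1544)**2 = (-13/64 - 1544)**2 = (-98829/64)**2 = 9767171241/4096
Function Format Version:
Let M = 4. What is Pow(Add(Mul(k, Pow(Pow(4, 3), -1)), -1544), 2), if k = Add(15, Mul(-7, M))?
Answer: Rational(9767171241, 4096) ≈ 2.3846e+6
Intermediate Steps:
k = -13 (k = Add(15, Mul(-7, 4)) = Add(15, -28) = -13)
Pow(Add(Mul(k, Pow(Pow(4, 3), -1)), -1544), 2) = Pow(Add(Mul(-13, Pow(Pow(4, 3), -1)), -1544), 2) = Pow(Add(Mul(-13, Pow(64, -1)), -1544), 2) = Pow(Add(Mul(-13, Rational(1, 64)), -1544), 2) = Pow(Add(Rational(-13, 64), -1544), 2) = Pow(Rational(-98829, 64), 2) = Rational(9767171241, 4096)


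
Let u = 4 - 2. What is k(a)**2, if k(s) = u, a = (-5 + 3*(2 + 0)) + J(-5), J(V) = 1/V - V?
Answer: 4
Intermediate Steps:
u = 2
a = 29/5 (a = (-5 + 3*(2 + 0)) + (1/(-5) - 1*(-5)) = (-5 + 3*2) + (-1/5 + 5) = (-5 + 6) + 24/5 = 1 + 24/5 = 29/5 ≈ 5.8000)
k(s) = 2
k(a)**2 = 2**2 = 4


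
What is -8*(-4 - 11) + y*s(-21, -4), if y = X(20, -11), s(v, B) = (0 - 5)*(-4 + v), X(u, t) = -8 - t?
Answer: 495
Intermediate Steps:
s(v, B) = 20 - 5*v (s(v, B) = -5*(-4 + v) = 20 - 5*v)
y = 3 (y = -8 - 1*(-11) = -8 + 11 = 3)
-8*(-4 - 11) + y*s(-21, -4) = -8*(-4 - 11) + 3*(20 - 5*(-21)) = -8*(-15) + 3*(20 + 105) = 120 + 3*125 = 120 + 375 = 495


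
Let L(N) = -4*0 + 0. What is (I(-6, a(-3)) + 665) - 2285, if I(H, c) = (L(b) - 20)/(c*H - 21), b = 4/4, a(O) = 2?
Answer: -53440/33 ≈ -1619.4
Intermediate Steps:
b = 1 (b = 4*(1/4) = 1)
L(N) = 0 (L(N) = 0 + 0 = 0)
I(H, c) = -20/(-21 + H*c) (I(H, c) = (0 - 20)/(c*H - 21) = -20/(H*c - 21) = -20/(-21 + H*c))
(I(-6, a(-3)) + 665) - 2285 = (-20/(-21 - 6*2) + 665) - 2285 = (-20/(-21 - 12) + 665) - 2285 = (-20/(-33) + 665) - 2285 = (-20*(-1/33) + 665) - 2285 = (20/33 + 665) - 2285 = 21965/33 - 2285 = -53440/33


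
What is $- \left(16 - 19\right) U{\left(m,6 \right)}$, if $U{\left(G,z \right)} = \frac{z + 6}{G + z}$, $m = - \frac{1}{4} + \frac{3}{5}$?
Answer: $\frac{720}{127} \approx 5.6693$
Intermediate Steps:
$m = \frac{7}{20}$ ($m = \left(-1\right) \frac{1}{4} + 3 \cdot \frac{1}{5} = - \frac{1}{4} + \frac{3}{5} = \frac{7}{20} \approx 0.35$)
$U{\left(G,z \right)} = \frac{6 + z}{G + z}$
$- \left(16 - 19\right) U{\left(m,6 \right)} = - \left(16 - 19\right) \frac{6 + 6}{\frac{7}{20} + 6} = - \left(-3\right) \frac{1}{\frac{127}{20}} \cdot 12 = - \left(-3\right) \frac{20}{127} \cdot 12 = - \frac{\left(-3\right) 240}{127} = \left(-1\right) \left(- \frac{720}{127}\right) = \frac{720}{127}$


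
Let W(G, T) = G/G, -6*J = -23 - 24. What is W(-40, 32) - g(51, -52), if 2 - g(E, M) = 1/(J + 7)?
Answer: -83/89 ≈ -0.93258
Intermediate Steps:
J = 47/6 (J = -(-23 - 24)/6 = -1/6*(-47) = 47/6 ≈ 7.8333)
g(E, M) = 172/89 (g(E, M) = 2 - 1/(47/6 + 7) = 2 - 1/89/6 = 2 - 1*6/89 = 2 - 6/89 = 172/89)
W(G, T) = 1
W(-40, 32) - g(51, -52) = 1 - 1*172/89 = 1 - 172/89 = -83/89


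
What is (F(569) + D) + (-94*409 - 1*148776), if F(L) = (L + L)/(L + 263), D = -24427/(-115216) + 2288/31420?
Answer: -4405400306244903/23530563680 ≈ -1.8722e+5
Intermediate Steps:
D = 257777637/905021680 (D = -24427*(-1/115216) + 2288*(1/31420) = 24427/115216 + 572/7855 = 257777637/905021680 ≈ 0.28483)
F(L) = 2*L/(263 + L) (F(L) = (2*L)/(263 + L) = 2*L/(263 + L))
(F(569) + D) + (-94*409 - 1*148776) = (2*569/(263 + 569) + 257777637/905021680) + (-94*409 - 1*148776) = (2*569/832 + 257777637/905021680) + (-38446 - 148776) = (2*569*(1/832) + 257777637/905021680) - 187222 = (569/416 + 257777637/905021680) - 187222 = 38887052057/23530563680 - 187222 = -4405400306244903/23530563680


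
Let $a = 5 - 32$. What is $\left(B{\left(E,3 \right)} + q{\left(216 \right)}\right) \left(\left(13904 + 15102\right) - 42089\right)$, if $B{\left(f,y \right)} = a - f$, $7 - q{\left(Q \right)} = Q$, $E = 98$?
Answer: $4369722$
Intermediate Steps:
$a = -27$ ($a = 5 - 32 = -27$)
$q{\left(Q \right)} = 7 - Q$
$B{\left(f,y \right)} = -27 - f$
$\left(B{\left(E,3 \right)} + q{\left(216 \right)}\right) \left(\left(13904 + 15102\right) - 42089\right) = \left(\left(-27 - 98\right) + \left(7 - 216\right)\right) \left(\left(13904 + 15102\right) - 42089\right) = \left(\left(-27 - 98\right) + \left(7 - 216\right)\right) \left(29006 - 42089\right) = \left(-125 - 209\right) \left(-13083\right) = \left(-334\right) \left(-13083\right) = 4369722$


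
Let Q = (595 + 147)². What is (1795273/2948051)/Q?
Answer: 1795273/1623090750764 ≈ 1.1061e-6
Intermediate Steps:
Q = 550564 (Q = 742² = 550564)
(1795273/2948051)/Q = (1795273/2948051)/550564 = (1795273*(1/2948051))*(1/550564) = (1795273/2948051)*(1/550564) = 1795273/1623090750764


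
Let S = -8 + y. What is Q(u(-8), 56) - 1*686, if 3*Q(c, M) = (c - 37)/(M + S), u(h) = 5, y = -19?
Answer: -59714/87 ≈ -686.37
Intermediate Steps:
S = -27 (S = -8 - 19 = -27)
Q(c, M) = (-37 + c)/(3*(-27 + M)) (Q(c, M) = ((c - 37)/(M - 27))/3 = ((-37 + c)/(-27 + M))/3 = (-37 + c)/(3*(-27 + M)))
Q(u(-8), 56) - 1*686 = (-37 + 5)/(3*(-27 + 56)) - 1*686 = (⅓)*(-32)/29 - 686 = (⅓)*(1/29)*(-32) - 686 = -32/87 - 686 = -59714/87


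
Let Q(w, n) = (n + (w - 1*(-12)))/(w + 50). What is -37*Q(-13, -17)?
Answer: 18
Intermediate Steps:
Q(w, n) = (12 + n + w)/(50 + w) (Q(w, n) = (n + (w + 12))/(50 + w) = (n + (12 + w))/(50 + w) = (12 + n + w)/(50 + w))
-37*Q(-13, -17) = -37*(12 - 17 - 13)/(50 - 13) = -37*(-18)/37 = -(-18) = -37*(-18/37) = 18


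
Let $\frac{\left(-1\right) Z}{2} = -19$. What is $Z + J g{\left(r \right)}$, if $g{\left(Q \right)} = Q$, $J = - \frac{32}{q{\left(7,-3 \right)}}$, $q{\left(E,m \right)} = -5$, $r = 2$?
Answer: $\frac{254}{5} \approx 50.8$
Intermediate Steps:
$Z = 38$ ($Z = \left(-2\right) \left(-19\right) = 38$)
$J = \frac{32}{5}$ ($J = - \frac{32}{-5} = \left(-32\right) \left(- \frac{1}{5}\right) = \frac{32}{5} \approx 6.4$)
$Z + J g{\left(r \right)} = 38 + \frac{32}{5} \cdot 2 = 38 + \frac{64}{5} = \frac{254}{5}$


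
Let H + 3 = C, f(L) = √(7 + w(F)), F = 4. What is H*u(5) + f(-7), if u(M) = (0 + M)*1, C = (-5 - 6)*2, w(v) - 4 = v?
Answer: -125 + √15 ≈ -121.13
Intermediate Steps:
w(v) = 4 + v
C = -22 (C = -11*2 = -22)
f(L) = √15 (f(L) = √(7 + (4 + 4)) = √(7 + 8) = √15)
H = -25 (H = -3 - 22 = -25)
u(M) = M (u(M) = M*1 = M)
H*u(5) + f(-7) = -25*5 + √15 = -125 + √15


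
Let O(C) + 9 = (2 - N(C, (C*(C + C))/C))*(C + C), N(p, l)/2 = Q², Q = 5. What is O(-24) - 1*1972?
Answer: 323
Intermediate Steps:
N(p, l) = 50 (N(p, l) = 2*5² = 2*25 = 50)
O(C) = -9 - 96*C (O(C) = -9 + (2 - 1*50)*(C + C) = -9 + (2 - 50)*(2*C) = -9 - 96*C)
O(-24) - 1*1972 = (-9 - 96*(-24)) - 1*1972 = (-9 + 2304) - 1972 = 2295 - 1972 = 323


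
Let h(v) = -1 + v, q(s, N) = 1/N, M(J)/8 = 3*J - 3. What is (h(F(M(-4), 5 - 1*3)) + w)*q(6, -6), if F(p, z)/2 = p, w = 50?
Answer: 191/6 ≈ 31.833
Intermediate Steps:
M(J) = -24 + 24*J (M(J) = 8*(3*J - 3) = 8*(-3 + 3*J) = -24 + 24*J)
F(p, z) = 2*p
(h(F(M(-4), 5 - 1*3)) + w)*q(6, -6) = ((-1 + 2*(-24 + 24*(-4))) + 50)/(-6) = ((-1 + 2*(-24 - 96)) + 50)*(-⅙) = ((-1 + 2*(-120)) + 50)*(-⅙) = ((-1 - 240) + 50)*(-⅙) = (-241 + 50)*(-⅙) = -191*(-⅙) = 191/6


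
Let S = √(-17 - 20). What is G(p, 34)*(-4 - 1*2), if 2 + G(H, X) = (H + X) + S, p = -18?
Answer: -84 - 6*I*√37 ≈ -84.0 - 36.497*I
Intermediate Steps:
S = I*√37 (S = √(-37) = I*√37 ≈ 6.0828*I)
G(H, X) = -2 + H + X + I*√37 (G(H, X) = -2 + ((H + X) + I*√37) = -2 + (H + X + I*√37) = -2 + H + X + I*√37)
G(p, 34)*(-4 - 1*2) = (-2 - 18 + 34 + I*√37)*(-4 - 1*2) = (14 + I*√37)*(-4 - 2) = (14 + I*√37)*(-6) = -84 - 6*I*√37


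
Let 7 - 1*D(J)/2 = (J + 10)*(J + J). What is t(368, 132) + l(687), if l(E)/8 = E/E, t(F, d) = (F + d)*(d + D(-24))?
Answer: -598992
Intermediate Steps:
D(J) = 14 - 4*J*(10 + J) (D(J) = 14 - 2*(J + 10)*(J + J) = 14 - 2*(10 + J)*2*J = 14 - 4*J*(10 + J))
t(F, d) = (-1330 + d)*(F + d) (t(F, d) = (F + d)*(d + (14 - 40*(-24) - 4*(-24)**2)) = (F + d)*(d + (14 + 960 - 4*576)) = (F + d)*(d + (14 + 960 - 2304)) = (F + d)*(d - 1330) = (F + d)*(-1330 + d) = (-1330 + d)*(F + d))
l(E) = 8 (l(E) = 8*(E/E) = 8*1 = 8)
t(368, 132) + l(687) = (132**2 - 1330*368 - 1330*132 + 368*132) + 8 = (17424 - 489440 - 175560 + 48576) + 8 = -599000 + 8 = -598992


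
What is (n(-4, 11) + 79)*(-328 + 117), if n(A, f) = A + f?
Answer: -18146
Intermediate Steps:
(n(-4, 11) + 79)*(-328 + 117) = ((-4 + 11) + 79)*(-328 + 117) = (7 + 79)*(-211) = 86*(-211) = -18146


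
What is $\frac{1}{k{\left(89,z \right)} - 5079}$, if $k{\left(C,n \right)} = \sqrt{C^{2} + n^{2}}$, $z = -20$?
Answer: $- \frac{5079}{25787920} - \frac{\sqrt{8321}}{25787920} \approx -0.00020049$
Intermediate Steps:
$\frac{1}{k{\left(89,z \right)} - 5079} = \frac{1}{\sqrt{89^{2} + \left(-20\right)^{2}} - 5079} = \frac{1}{\sqrt{7921 + 400} - 5079} = \frac{1}{\sqrt{8321} - 5079} = \frac{1}{-5079 + \sqrt{8321}}$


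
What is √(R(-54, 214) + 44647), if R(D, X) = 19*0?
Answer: √44647 ≈ 211.30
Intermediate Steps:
R(D, X) = 0
√(R(-54, 214) + 44647) = √(0 + 44647) = √44647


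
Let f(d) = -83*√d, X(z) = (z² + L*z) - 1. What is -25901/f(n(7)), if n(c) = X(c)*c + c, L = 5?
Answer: 25901*√3/3486 ≈ 12.869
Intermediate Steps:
X(z) = -1 + z² + 5*z (X(z) = (z² + 5*z) - 1 = -1 + z² + 5*z)
n(c) = c + c*(-1 + c² + 5*c) (n(c) = (-1 + c² + 5*c)*c + c = c*(-1 + c² + 5*c) + c = c + c*(-1 + c² + 5*c))
-25901/f(n(7)) = -25901*(-1/(581*√(5 + 7))) = -25901*(-√3/3486) = -(-25901)*√3/3486 = 25901*√3/3486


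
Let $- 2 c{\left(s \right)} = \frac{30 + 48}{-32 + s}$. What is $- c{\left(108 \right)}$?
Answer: $\frac{39}{76} \approx 0.51316$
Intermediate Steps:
$c{\left(s \right)} = - \frac{39}{-32 + s}$ ($c{\left(s \right)} = - \frac{\left(30 + 48\right) \frac{1}{-32 + s}}{2} = - \frac{78 \frac{1}{-32 + s}}{2} = - \frac{39}{-32 + s}$)
$- c{\left(108 \right)} = - \frac{-39}{-32 + 108} = - \frac{-39}{76} = \left(-1\right) \left(- \frac{39}{76}\right) = \frac{39}{76}$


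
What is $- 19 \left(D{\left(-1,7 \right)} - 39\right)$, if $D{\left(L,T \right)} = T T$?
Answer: $-190$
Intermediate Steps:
$D{\left(L,T \right)} = T^{2}$
$- 19 \left(D{\left(-1,7 \right)} - 39\right) = - 19 \left(7^{2} - 39\right) = - 19 \left(49 - 39\right) = \left(-19\right) 10 = -190$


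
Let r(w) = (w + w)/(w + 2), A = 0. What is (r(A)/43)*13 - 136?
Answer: -136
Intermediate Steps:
r(w) = 2*w/(2 + w) (r(w) = (2*w)/(2 + w) = 2*w/(2 + w))
(r(A)/43)*13 - 136 = ((2*0/(2 + 0))/43)*13 - 136 = ((2*0/2)*(1/43))*13 - 136 = ((2*0*(½))*(1/43))*13 - 136 = (0*(1/43))*13 - 136 = 0*13 - 136 = 0 - 136 = -136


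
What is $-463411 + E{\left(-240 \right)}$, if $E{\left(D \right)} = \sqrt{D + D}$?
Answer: $-463411 + 4 i \sqrt{30} \approx -4.6341 \cdot 10^{5} + 21.909 i$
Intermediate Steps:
$E{\left(D \right)} = \sqrt{2} \sqrt{D}$ ($E{\left(D \right)} = \sqrt{2 D} = \sqrt{2} \sqrt{D}$)
$-463411 + E{\left(-240 \right)} = -463411 + \sqrt{2} \sqrt{-240} = -463411 + \sqrt{2} \cdot 4 i \sqrt{15} = -463411 + 4 i \sqrt{30}$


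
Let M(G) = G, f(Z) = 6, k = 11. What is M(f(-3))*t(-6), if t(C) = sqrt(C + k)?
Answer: 6*sqrt(5) ≈ 13.416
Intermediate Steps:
t(C) = sqrt(11 + C) (t(C) = sqrt(C + 11) = sqrt(11 + C))
M(f(-3))*t(-6) = 6*sqrt(11 - 6) = 6*sqrt(5)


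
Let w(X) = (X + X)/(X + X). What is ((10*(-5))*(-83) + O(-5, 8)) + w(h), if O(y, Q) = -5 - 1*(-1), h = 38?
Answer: 4147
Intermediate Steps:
w(X) = 1 (w(X) = (2*X)/((2*X)) = (2*X)*(1/(2*X)) = 1)
O(y, Q) = -4 (O(y, Q) = -5 + 1 = -4)
((10*(-5))*(-83) + O(-5, 8)) + w(h) = ((10*(-5))*(-83) - 4) + 1 = (-50*(-83) - 4) + 1 = (4150 - 4) + 1 = 4146 + 1 = 4147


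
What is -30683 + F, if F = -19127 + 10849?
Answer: -38961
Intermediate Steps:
F = -8278
-30683 + F = -30683 - 8278 = -38961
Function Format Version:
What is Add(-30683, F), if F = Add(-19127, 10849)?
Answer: -38961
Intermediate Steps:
F = -8278
Add(-30683, F) = Add(-30683, -8278) = -38961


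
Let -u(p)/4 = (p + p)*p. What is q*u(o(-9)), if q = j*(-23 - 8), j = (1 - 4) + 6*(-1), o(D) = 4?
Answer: -35712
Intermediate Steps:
j = -9 (j = -3 - 6 = -9)
u(p) = -8*p² (u(p) = -4*(p + p)*p = -4*2*p*p = -8*p²)
q = 279 (q = -9*(-23 - 8) = -9*(-31) = 279)
q*u(o(-9)) = 279*(-8*4²) = 279*(-8*16) = 279*(-128) = -35712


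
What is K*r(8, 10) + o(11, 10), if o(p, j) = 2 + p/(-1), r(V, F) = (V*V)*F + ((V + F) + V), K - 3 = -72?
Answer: -45963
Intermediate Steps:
K = -69 (K = 3 - 72 = -69)
r(V, F) = F + 2*V + F*V² (r(V, F) = V²*F + ((F + V) + V) = F*V² + (F + 2*V) = F + 2*V + F*V²)
o(p, j) = 2 - p (o(p, j) = 2 + p*(-1) = 2 - p)
K*r(8, 10) + o(11, 10) = -69*(10 + 2*8 + 10*8²) + (2 - 1*11) = -69*(10 + 16 + 10*64) + (2 - 11) = -69*(10 + 16 + 640) - 9 = -69*666 - 9 = -45954 - 9 = -45963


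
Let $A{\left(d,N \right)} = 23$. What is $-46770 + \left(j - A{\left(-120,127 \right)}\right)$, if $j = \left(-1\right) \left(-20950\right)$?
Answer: $-25843$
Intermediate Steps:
$j = 20950$
$-46770 + \left(j - A{\left(-120,127 \right)}\right) = -46770 + \left(20950 - 23\right) = -46770 + 20927 = -25843$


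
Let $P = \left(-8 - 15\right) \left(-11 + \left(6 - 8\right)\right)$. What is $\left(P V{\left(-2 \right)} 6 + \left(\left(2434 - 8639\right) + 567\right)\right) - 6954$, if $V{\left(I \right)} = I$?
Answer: $-16180$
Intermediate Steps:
$P = 299$ ($P = - 23 \left(-11 - 2\right) = \left(-23\right) \left(-13\right) = 299$)
$\left(P V{\left(-2 \right)} 6 + \left(\left(2434 - 8639\right) + 567\right)\right) - 6954 = \left(299 \left(-2\right) 6 + \left(\left(2434 - 8639\right) + 567\right)\right) - 6954 = \left(\left(-598\right) 6 + \left(-6205 + 567\right)\right) - 6954 = \left(-3588 - 5638\right) - 6954 = -9226 - 6954 = -16180$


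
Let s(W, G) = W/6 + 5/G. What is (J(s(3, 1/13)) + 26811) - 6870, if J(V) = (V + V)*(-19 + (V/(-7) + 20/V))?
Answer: 227727/14 ≈ 16266.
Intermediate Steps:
s(W, G) = 5/G + W/6 (s(W, G) = W*(1/6) + 5/G = W/6 + 5/G = 5/G + W/6)
J(V) = 2*V*(-19 + 20/V - V/7) (J(V) = (2*V)*(-19 + (V*(-1/7) + 20/V)) = (2*V)*(-19 + (-V/7 + 20/V)) = (2*V)*(-19 + (20/V - V/7)) = (2*V)*(-19 + 20/V - V/7) = 2*V*(-19 + 20/V - V/7))
(J(s(3, 1/13)) + 26811) - 6870 = ((40 - 38*(5/(1/13) + (1/6)*3) - 2*(5/(1/13) + (1/6)*3)**2/7) + 26811) - 6870 = ((40 - 38*(5/(1/13) + 1/2) - 2*(5/(1/13) + 1/2)**2/7) + 26811) - 6870 = ((40 - 38*(5*13 + 1/2) - 2*(5*13 + 1/2)**2/7) + 26811) - 6870 = ((40 - 38*(65 + 1/2) - 2*(65 + 1/2)**2/7) + 26811) - 6870 = ((40 - 38*131/2 - 2*(131/2)**2/7) + 26811) - 6870 = ((40 - 2489 - 2/7*17161/4) + 26811) - 6870 = ((40 - 2489 - 17161/14) + 26811) - 6870 = (-51447/14 + 26811) - 6870 = 323907/14 - 6870 = 227727/14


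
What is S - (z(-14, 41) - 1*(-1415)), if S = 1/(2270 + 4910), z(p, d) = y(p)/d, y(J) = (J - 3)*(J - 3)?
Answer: -418622679/294380 ≈ -1422.0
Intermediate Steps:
y(J) = (-3 + J)**2 (y(J) = (-3 + J)*(-3 + J) = (-3 + J)**2)
z(p, d) = (-3 + p)**2/d
S = 1/7180 ≈ 0.00013928
S - (z(-14, 41) - 1*(-1415)) = 1/7180 - ((-3 - 14)**2/41 - 1*(-1415)) = 1/7180 - ((1/41)*(-17)**2 + 1415) = 1/7180 - ((1/41)*289 + 1415) = 1/7180 - (289/41 + 1415) = 1/7180 - 1*58304/41 = 1/7180 - 58304/41 = -418622679/294380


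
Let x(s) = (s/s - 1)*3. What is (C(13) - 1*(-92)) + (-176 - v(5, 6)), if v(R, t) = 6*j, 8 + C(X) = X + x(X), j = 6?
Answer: -115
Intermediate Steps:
x(s) = 0 (x(s) = (1 - 1)*3 = 0*3 = 0)
C(X) = -8 + X (C(X) = -8 + (X + 0) = -8 + X)
v(R, t) = 36 (v(R, t) = 6*6 = 36)
(C(13) - 1*(-92)) + (-176 - v(5, 6)) = ((-8 + 13) - 1*(-92)) + (-176 - 1*36) = (5 + 92) + (-176 - 36) = 97 - 212 = -115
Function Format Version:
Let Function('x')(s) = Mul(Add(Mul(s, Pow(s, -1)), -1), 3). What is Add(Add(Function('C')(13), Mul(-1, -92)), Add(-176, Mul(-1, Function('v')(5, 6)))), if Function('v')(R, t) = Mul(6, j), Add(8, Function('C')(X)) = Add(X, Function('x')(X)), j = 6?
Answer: -115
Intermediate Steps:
Function('x')(s) = 0 (Function('x')(s) = Mul(Add(1, -1), 3) = Mul(0, 3) = 0)
Function('C')(X) = Add(-8, X) (Function('C')(X) = Add(-8, Add(X, 0)) = Add(-8, X))
Function('v')(R, t) = 36 (Function('v')(R, t) = Mul(6, 6) = 36)
Add(Add(Function('C')(13), Mul(-1, -92)), Add(-176, Mul(-1, Function('v')(5, 6)))) = Add(Add(Add(-8, 13), Mul(-1, -92)), Add(-176, Mul(-1, 36))) = Add(Add(5, 92), Add(-176, -36)) = Add(97, -212) = -115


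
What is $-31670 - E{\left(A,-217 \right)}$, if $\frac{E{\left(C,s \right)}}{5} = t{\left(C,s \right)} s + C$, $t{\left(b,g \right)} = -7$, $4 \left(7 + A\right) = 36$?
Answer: $-39275$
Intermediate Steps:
$A = 2$ ($A = -7 + \frac{1}{4} \cdot 36 = -7 + 9 = 2$)
$E{\left(C,s \right)} = - 35 s + 5 C$ ($E{\left(C,s \right)} = 5 \left(- 7 s + C\right) = 5 \left(C - 7 s\right) = - 35 s + 5 C$)
$-31670 - E{\left(A,-217 \right)} = -31670 - \left(\left(-35\right) \left(-217\right) + 5 \cdot 2\right) = -31670 - \left(7595 + 10\right) = -31670 - 7605 = -39275$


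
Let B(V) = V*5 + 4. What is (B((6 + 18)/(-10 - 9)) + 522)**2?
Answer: 97495876/361 ≈ 2.7007e+5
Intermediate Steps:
B(V) = 4 + 5*V (B(V) = 5*V + 4 = 4 + 5*V)
(B((6 + 18)/(-10 - 9)) + 522)**2 = ((4 + 5*((6 + 18)/(-10 - 9))) + 522)**2 = ((4 + 5*(24/(-19))) + 522)**2 = ((4 + 5*(24*(-1/19))) + 522)**2 = ((4 + 5*(-24/19)) + 522)**2 = ((4 - 120/19) + 522)**2 = (-44/19 + 522)**2 = (9874/19)**2 = 97495876/361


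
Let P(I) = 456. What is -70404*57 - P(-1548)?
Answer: -4013484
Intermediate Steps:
-70404*57 - P(-1548) = -70404*57 - 1*456 = -4013028 - 456 = -4013484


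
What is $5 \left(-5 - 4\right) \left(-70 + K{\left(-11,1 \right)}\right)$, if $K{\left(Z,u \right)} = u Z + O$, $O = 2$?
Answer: $3555$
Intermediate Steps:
$K{\left(Z,u \right)} = 2 + Z u$ ($K{\left(Z,u \right)} = u Z + 2 = Z u + 2 = 2 + Z u$)
$5 \left(-5 - 4\right) \left(-70 + K{\left(-11,1 \right)}\right) = 5 \left(-5 - 4\right) \left(-70 + \left(2 - 11\right)\right) = 5 \left(-9\right) \left(-70 + \left(2 - 11\right)\right) = - 45 \left(-70 - 9\right) = \left(-45\right) \left(-79\right) = 3555$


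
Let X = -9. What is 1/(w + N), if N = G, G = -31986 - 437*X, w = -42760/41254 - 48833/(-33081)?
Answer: -682361787/19141995204200 ≈ -3.5647e-5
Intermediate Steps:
w = 300006511/682361787 (w = -42760*1/41254 - 48833*(-1/33081) = -21380/20627 + 48833/33081 = 300006511/682361787 ≈ 0.43966)
G = -28053 (G = -31986 - 437*(-9) = -31986 - 1*(-3933) = -31986 + 3933 = -28053)
N = -28053
1/(w + N) = 1/(300006511/682361787 - 28053) = 1/(-19141995204200/682361787) = -682361787/19141995204200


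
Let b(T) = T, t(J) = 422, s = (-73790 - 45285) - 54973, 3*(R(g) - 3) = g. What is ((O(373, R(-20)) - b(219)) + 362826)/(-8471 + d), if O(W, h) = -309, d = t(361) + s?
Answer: -120766/60699 ≈ -1.9896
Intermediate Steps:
R(g) = 3 + g/3
s = -174048 (s = -119075 - 54973 = -174048)
d = -173626 (d = 422 - 174048 = -173626)
((O(373, R(-20)) - b(219)) + 362826)/(-8471 + d) = ((-309 - 1*219) + 362826)/(-8471 - 173626) = ((-309 - 219) + 362826)/(-182097) = (-528 + 362826)*(-1/182097) = 362298*(-1/182097) = -120766/60699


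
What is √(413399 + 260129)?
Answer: 2*√168382 ≈ 820.69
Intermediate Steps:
√(413399 + 260129) = √673528 = 2*√168382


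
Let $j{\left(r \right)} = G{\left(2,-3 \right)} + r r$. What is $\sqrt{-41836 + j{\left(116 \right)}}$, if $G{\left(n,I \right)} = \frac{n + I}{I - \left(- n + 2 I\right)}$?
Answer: $\frac{i \sqrt{709505}}{5} \approx 168.46 i$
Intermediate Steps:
$G{\left(n,I \right)} = \frac{I + n}{n - I}$ ($G{\left(n,I \right)} = \frac{I + n}{I - \left(- n + 2 I\right)} = \frac{I + n}{n - I}$)
$j{\left(r \right)} = - \frac{1}{5} + r^{2}$ ($j{\left(r \right)} = \frac{-3 + 2}{2 - -3} + r r = \frac{1}{2 + 3} \left(-1\right) + r^{2} = \frac{1}{5} \left(-1\right) + r^{2} = - \frac{1}{5} + r^{2}$)
$\sqrt{-41836 + j{\left(116 \right)}} = \sqrt{-41836 - \left(\frac{1}{5} - 116^{2}\right)} = \sqrt{-41836 + \left(- \frac{1}{5} + 13456\right)} = \sqrt{-41836 + \frac{67279}{5}} = \sqrt{- \frac{141901}{5}} = \frac{i \sqrt{709505}}{5}$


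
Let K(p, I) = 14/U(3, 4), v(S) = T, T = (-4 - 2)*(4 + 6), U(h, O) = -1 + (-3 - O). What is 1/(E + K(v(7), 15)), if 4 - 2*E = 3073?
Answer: -4/6145 ≈ -0.00065094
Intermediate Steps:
E = -3069/2 (E = 2 - 1/2*3073 = 2 - 3073/2 = -3069/2 ≈ -1534.5)
U(h, O) = -4 - O
T = -60 (T = -6*10 = -60)
v(S) = -60
K(p, I) = -7/4 (K(p, I) = 14/(-4 - 1*4) = 14/(-4 - 4) = 14/(-8) = 14*(-1/8) = -7/4)
1/(E + K(v(7), 15)) = 1/(-3069/2 - 7/4) = 1/(-6145/4) = -4/6145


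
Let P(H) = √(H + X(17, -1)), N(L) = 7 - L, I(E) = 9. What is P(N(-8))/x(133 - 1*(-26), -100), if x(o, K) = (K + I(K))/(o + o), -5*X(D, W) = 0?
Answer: -318*√15/91 ≈ -13.534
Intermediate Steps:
X(D, W) = 0 (X(D, W) = -⅕*0 = 0)
P(H) = √H (P(H) = √(H + 0) = √H)
x(o, K) = (9 + K)/(2*o) (x(o, K) = (K + 9)/(o + o) = (9 + K)/((2*o)) = (9 + K)*(1/(2*o)) = (9 + K)/(2*o))
P(N(-8))/x(133 - 1*(-26), -100) = √(7 - 1*(-8))/(((9 - 100)/(2*(133 - 1*(-26))))) = √(7 + 8)/(((½)*(-91)/(133 + 26))) = √15/(((½)*(-91)/159)) = √15/(((½)*(1/159)*(-91))) = √15/(-91/318) = √15*(-318/91) = -318*√15/91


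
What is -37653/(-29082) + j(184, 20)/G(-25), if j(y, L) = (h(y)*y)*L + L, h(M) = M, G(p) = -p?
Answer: 1312901787/48470 ≈ 27087.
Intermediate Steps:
j(y, L) = L + L*y² (j(y, L) = (y*y)*L + L = y²*L + L = L*y² + L = L + L*y²)
-37653/(-29082) + j(184, 20)/G(-25) = -37653/(-29082) + (20*(1 + 184²))/((-1*(-25))) = -37653*(-1/29082) + (20*(1 + 33856))/25 = 12551/9694 + (20*33857)*(1/25) = 12551/9694 + 677140*(1/25) = 12551/9694 + 135428/5 = 1312901787/48470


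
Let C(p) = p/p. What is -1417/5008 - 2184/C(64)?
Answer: -10938889/5008 ≈ -2184.3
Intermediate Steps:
C(p) = 1
-1417/5008 - 2184/C(64) = -1417/5008 - 2184/1 = -1417*1/5008 - 2184*1 = -1417/5008 - 2184 = -10938889/5008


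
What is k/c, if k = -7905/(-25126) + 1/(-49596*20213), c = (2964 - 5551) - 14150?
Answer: -233077517171/12399366066042564 ≈ -1.8798e-5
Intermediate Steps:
c = -16737 (c = -2587 - 14150 = -16737)
k = 233077517171/740835637572 (k = -7905*(-1/25126) - 1/49596*1/20213 = 465/1478 - 1/1002483948 = 233077517171/740835637572 ≈ 0.31461)
k/c = (233077517171/740835637572)/(-16737) = (233077517171/740835637572)*(-1/16737) = -233077517171/12399366066042564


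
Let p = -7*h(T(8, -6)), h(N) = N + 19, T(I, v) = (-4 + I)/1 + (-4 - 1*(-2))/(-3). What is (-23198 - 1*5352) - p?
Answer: -85153/3 ≈ -28384.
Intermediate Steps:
T(I, v) = -10/3 + I (T(I, v) = (-4 + I)*1 + (-4 + 2)*(-⅓) = (-4 + I) - 2*(-⅓) = (-4 + I) + ⅔ = -10/3 + I)
h(N) = 19 + N
p = -497/3 (p = -7*(19 + (-10/3 + 8)) = -7*(19 + 14/3) = -7*71/3 = -497/3 ≈ -165.67)
(-23198 - 1*5352) - p = (-23198 - 1*5352) - 1*(-497/3) = (-23198 - 5352) + 497/3 = -28550 + 497/3 = -85153/3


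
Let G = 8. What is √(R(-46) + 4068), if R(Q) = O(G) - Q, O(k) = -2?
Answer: 4*√257 ≈ 64.125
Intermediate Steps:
R(Q) = -2 - Q
√(R(-46) + 4068) = √((-2 - 1*(-46)) + 4068) = √((-2 + 46) + 4068) = √(44 + 4068) = √4112 = 4*√257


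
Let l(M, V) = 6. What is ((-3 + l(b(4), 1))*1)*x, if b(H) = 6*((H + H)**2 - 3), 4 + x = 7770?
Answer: 23298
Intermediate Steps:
x = 7766 (x = -4 + 7770 = 7766)
b(H) = -18 + 24*H**2 (b(H) = 6*((2*H)**2 - 3) = 6*(4*H**2 - 3) = 6*(-3 + 4*H**2) = -18 + 24*H**2)
((-3 + l(b(4), 1))*1)*x = ((-3 + 6)*1)*7766 = (3*1)*7766 = 3*7766 = 23298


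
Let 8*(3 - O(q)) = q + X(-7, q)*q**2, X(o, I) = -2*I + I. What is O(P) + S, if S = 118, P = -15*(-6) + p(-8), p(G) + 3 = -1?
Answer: 318469/4 ≈ 79617.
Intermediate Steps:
X(o, I) = -I
p(G) = -4 (p(G) = -3 - 1 = -4)
P = 86 (P = -15*(-6) - 4 = 90 - 4 = 86)
O(q) = 3 - q/8 + q**3/8 (O(q) = 3 - (q + (-q)*q**2)/8 = 3 - (q - q**3)/8 = 3 + (-q/8 + q**3/8) = 3 - q/8 + q**3/8)
O(P) + S = (3 - 1/8*86 + (1/8)*86**3) + 118 = (3 - 43/4 + (1/8)*636056) + 118 = (3 - 43/4 + 79507) + 118 = 317997/4 + 118 = 318469/4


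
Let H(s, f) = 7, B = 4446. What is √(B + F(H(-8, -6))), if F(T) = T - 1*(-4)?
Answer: √4457 ≈ 66.761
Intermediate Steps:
F(T) = 4 + T (F(T) = T + 4 = 4 + T)
√(B + F(H(-8, -6))) = √(4446 + (4 + 7)) = √(4446 + 11) = √4457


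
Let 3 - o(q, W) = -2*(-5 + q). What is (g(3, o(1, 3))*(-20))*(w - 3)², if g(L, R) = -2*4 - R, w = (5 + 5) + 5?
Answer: 8640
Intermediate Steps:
w = 15 (w = 10 + 5 = 15)
o(q, W) = -7 + 2*q (o(q, W) = 3 - (-2)*(-5 + q) = 3 - (10 - 2*q) = 3 + (-10 + 2*q) = -7 + 2*q)
g(L, R) = -8 - R
(g(3, o(1, 3))*(-20))*(w - 3)² = ((-8 - (-7 + 2*1))*(-20))*(15 - 3)² = ((-8 - (-7 + 2))*(-20))*12² = ((-8 - 1*(-5))*(-20))*144 = ((-8 + 5)*(-20))*144 = -3*(-20)*144 = 60*144 = 8640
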